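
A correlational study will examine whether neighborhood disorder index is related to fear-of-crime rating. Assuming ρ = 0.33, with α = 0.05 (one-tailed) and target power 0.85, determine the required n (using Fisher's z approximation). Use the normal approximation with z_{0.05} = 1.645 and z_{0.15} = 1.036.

Fisher's z: C = ½·ln((1+r)/(1−r)) = ½·ln(1.9851) = 0.3428.
n = ((z_{α} + z_β)/C)² + 3.
(1.645 + 1.036) / 0.3428 = 2.681 / 0.3428 = 7.821.
n = 7.821² + 3 = 61.17 + 3 = 64.2.
Round up.

n = 65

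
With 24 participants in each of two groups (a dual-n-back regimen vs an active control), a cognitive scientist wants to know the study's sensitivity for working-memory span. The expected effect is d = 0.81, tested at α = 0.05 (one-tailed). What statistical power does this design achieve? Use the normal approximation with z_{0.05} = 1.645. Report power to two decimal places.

power ≈ 0.88

For two equal groups, power = Φ(d·√(n/2) − z_{α}).
d·√(n/2) = 0.81 × √(24/2) = 0.81 × 3.464 = 2.806.
z_β = 2.806 − 1.645 = 1.161.
Power = Φ(1.161) = 0.877.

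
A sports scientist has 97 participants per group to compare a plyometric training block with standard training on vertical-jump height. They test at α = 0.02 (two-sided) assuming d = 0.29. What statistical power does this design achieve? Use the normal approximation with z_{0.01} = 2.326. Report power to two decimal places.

power ≈ 0.38

For two equal groups, power = Φ(d·√(n/2) − z_{α/2}).
d·√(n/2) = 0.29 × √(97/2) = 0.29 × 6.964 = 2.020.
z_β = 2.020 − 2.326 = -0.306.
Power = Φ(-0.306) = 0.380.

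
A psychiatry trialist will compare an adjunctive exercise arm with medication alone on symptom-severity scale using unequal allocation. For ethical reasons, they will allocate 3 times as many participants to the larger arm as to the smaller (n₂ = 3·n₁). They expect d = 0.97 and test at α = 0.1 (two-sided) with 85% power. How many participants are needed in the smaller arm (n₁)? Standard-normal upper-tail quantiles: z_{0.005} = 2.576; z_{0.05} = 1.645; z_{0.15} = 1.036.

n₁ = 11

With allocation ratio k = n₂/n₁ = 3, Var(x̄₁−x̄₂) = σ²(1/n₁ + 1/(k·n₁)) = σ²·(k+1)/(k·n₁).
So n₁ = (1 + 1/k)·((z_{α/2} + z_β)/d)² = 1.333 × (2.681/0.97)².
n₁ = 1.333 × 7.64 = 10.2.
Round up: n₁ = 11, giving n₂ = 3 × 11 = 33.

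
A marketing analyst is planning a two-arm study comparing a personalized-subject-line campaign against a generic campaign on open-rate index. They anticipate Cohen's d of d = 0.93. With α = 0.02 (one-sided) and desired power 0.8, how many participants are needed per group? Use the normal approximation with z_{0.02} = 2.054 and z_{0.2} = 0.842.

n = 20 per group

For two independent groups with equal n: n = 2·((z_{α} + z_β) / d)².
z_{α} + z_β = 2.054 + 0.842 = 2.896.
n = 2 × (2.896 / 0.93)² = 2 × 3.114² = 2 × 9.70 = 19.4.
Round up to the next whole participant.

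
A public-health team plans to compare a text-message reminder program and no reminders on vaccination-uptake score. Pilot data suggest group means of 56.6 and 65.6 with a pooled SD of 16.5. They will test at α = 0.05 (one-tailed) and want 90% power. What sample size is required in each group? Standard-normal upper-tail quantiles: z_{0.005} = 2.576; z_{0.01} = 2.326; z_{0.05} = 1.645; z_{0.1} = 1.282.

Cohen's d = |M₁ − M₂| / SD_pooled = |56.6 − 65.6| / 16.5 = 9.0 / 16.5 = 0.545.
For two independent groups with equal n: n = 2·((z_{α} + z_β) / d)².
z_{α} + z_β = 1.645 + 1.282 = 2.927.
n = 2 × (2.927 / 0.545)² = 2 × 5.371² = 2 × 28.84 = 57.7.
Round up to the next whole participant.

n = 58 per group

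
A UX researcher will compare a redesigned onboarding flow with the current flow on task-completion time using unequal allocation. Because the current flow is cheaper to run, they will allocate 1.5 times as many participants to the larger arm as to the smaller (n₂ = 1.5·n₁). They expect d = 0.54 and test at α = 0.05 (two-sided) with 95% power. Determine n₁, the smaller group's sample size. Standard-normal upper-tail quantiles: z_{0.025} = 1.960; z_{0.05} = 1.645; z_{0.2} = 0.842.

n₁ = 75

With allocation ratio k = n₂/n₁ = 1.5, Var(x̄₁−x̄₂) = σ²(1/n₁ + 1/(k·n₁)) = σ²·(k+1)/(k·n₁).
So n₁ = (1 + 1/k)·((z_{α/2} + z_β)/d)² = 1.667 × (3.605/0.54)².
n₁ = 1.667 × 44.57 = 74.3.
Round up: n₁ = 75, giving n₂ = ⌈1.5 × 75⌉ = ⌈112.5⌉ = 113.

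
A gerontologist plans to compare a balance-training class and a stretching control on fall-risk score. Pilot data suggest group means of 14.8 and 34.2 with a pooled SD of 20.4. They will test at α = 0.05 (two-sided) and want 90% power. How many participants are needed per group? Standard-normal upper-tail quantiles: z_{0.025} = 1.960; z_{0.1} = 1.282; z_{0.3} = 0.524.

Cohen's d = |M₁ − M₂| / SD_pooled = |14.8 − 34.2| / 20.4 = 19.4 / 20.4 = 0.951.
For two independent groups with equal n: n = 2·((z_{α/2} + z_β) / d)².
z_{α/2} + z_β = 1.960 + 1.282 = 3.242.
n = 2 × (3.242 / 0.951)² = 2 × 3.409² = 2 × 11.62 = 23.2.
Round up to the next whole participant.

n = 24 per group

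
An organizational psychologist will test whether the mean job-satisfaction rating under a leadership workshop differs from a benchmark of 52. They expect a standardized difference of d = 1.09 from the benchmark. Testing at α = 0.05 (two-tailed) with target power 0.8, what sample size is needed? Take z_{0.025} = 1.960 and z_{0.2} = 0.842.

n = 7

For a one-sample test: n = ((z_{α/2} + z_β) / d)².
z_{α/2} + z_β = 1.960 + 0.842 = 2.802.
n = (2.802 / 1.09)² = 2.571² = 6.61.
Round up.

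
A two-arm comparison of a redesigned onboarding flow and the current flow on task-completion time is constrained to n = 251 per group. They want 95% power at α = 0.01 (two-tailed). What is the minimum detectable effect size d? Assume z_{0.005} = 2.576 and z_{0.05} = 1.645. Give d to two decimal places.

For two independent groups of n = 251 each: d_min = (z_{α/2} + z_β)·√(2/n).
z-sum = 2.576 + 1.645 = 4.221.
d_min = 4.221 × √(2/251) = 4.221 × 0.0893 = 0.377.

d_min ≈ 0.38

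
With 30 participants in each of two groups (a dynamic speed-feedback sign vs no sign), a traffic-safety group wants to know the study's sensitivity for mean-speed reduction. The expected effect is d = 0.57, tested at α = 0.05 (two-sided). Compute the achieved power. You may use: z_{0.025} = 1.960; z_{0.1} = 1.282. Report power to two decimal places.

For two equal groups, power = Φ(d·√(n/2) − z_{α/2}).
d·√(n/2) = 0.57 × √(30/2) = 0.57 × 3.873 = 2.208.
z_β = 2.208 − 1.960 = 0.248.
Power = Φ(0.248) = 0.598.

power ≈ 0.60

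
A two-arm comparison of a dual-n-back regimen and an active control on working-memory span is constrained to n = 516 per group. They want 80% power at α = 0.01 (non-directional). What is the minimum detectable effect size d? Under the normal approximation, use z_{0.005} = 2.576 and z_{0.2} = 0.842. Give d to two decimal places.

For two independent groups of n = 516 each: d_min = (z_{α/2} + z_β)·√(2/n).
z-sum = 2.576 + 0.842 = 3.418.
d_min = 3.418 × √(2/516) = 3.418 × 0.0623 = 0.213.

d_min ≈ 0.21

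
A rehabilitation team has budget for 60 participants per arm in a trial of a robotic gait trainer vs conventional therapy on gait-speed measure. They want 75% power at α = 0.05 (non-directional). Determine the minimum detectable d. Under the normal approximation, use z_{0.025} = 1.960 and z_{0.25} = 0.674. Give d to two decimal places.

d_min ≈ 0.48

For two independent groups of n = 60 each: d_min = (z_{α/2} + z_β)·√(2/n).
z-sum = 1.960 + 0.674 = 2.634.
d_min = 2.634 × √(2/60) = 2.634 × 0.1826 = 0.481.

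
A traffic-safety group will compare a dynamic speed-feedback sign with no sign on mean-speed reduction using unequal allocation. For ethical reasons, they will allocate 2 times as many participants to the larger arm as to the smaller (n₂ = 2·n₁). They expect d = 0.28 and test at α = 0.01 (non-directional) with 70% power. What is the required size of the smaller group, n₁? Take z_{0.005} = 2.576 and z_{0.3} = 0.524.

With allocation ratio k = n₂/n₁ = 2, Var(x̄₁−x̄₂) = σ²(1/n₁ + 1/(k·n₁)) = σ²·(k+1)/(k·n₁).
So n₁ = (1 + 1/k)·((z_{α/2} + z_β)/d)² = 1.500 × (3.100/0.28)².
n₁ = 1.500 × 122.58 = 183.9.
Round up: n₁ = 184, giving n₂ = 2 × 184 = 368.

n₁ = 184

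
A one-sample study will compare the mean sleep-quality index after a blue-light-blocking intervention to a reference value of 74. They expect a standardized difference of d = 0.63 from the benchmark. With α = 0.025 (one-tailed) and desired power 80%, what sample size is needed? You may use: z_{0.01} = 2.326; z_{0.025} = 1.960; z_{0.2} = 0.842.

For a one-sample test: n = ((z_{α} + z_β) / d)².
z_{α} + z_β = 1.960 + 0.842 = 2.802.
n = (2.802 / 0.63)² = 4.448² = 19.78.
Round up.

n = 20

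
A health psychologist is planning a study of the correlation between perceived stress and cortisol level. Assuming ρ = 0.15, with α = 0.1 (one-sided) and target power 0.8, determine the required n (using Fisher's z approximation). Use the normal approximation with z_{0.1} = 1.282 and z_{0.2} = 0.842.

Fisher's z: C = ½·ln((1+r)/(1−r)) = ½·ln(1.3529) = 0.1511.
n = ((z_{α} + z_β)/C)² + 3.
(1.282 + 0.842) / 0.1511 = 2.124 / 0.1511 = 14.057.
n = 14.057² + 3 = 197.60 + 3 = 200.6.
Round up.

n = 201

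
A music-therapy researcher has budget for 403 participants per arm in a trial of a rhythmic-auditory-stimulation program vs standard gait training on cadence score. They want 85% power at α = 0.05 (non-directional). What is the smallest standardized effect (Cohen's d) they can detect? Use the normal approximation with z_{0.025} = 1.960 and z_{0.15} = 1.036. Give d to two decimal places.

d_min ≈ 0.21

For two independent groups of n = 403 each: d_min = (z_{α/2} + z_β)·√(2/n).
z-sum = 1.960 + 1.036 = 2.996.
d_min = 2.996 × √(2/403) = 2.996 × 0.0704 = 0.211.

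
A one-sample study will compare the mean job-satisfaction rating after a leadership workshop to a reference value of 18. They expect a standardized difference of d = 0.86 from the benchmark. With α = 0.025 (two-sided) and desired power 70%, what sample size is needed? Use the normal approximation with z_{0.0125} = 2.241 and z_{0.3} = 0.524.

For a one-sample test: n = ((z_{α/2} + z_β) / d)².
z_{α/2} + z_β = 2.241 + 0.524 = 2.765.
n = (2.765 / 0.86)² = 3.215² = 10.34.
Round up.

n = 11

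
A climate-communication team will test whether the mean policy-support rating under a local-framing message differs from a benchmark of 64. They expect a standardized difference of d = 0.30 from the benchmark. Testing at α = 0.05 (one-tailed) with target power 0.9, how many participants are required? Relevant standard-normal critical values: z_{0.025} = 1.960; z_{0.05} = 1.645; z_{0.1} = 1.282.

For a one-sample test: n = ((z_{α} + z_β) / d)².
z_{α} + z_β = 1.645 + 1.282 = 2.927.
n = (2.927 / 0.30)² = 9.757² = 95.19.
Round up.

n = 96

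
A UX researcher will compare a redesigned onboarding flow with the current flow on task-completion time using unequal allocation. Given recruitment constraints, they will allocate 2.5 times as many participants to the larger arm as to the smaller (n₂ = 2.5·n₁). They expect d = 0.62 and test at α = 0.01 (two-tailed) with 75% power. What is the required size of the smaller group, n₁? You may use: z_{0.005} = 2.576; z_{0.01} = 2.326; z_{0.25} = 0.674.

n₁ = 39

With allocation ratio k = n₂/n₁ = 2.5, Var(x̄₁−x̄₂) = σ²(1/n₁ + 1/(k·n₁)) = σ²·(k+1)/(k·n₁).
So n₁ = (1 + 1/k)·((z_{α/2} + z_β)/d)² = 1.400 × (3.250/0.62)².
n₁ = 1.400 × 27.48 = 38.5.
Round up: n₁ = 39, giving n₂ = ⌈2.5 × 39⌉ = ⌈97.5⌉ = 98.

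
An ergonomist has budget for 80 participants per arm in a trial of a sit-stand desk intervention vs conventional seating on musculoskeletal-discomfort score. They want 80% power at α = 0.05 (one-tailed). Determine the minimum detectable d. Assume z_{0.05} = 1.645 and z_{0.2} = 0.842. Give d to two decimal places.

d_min ≈ 0.39

For two independent groups of n = 80 each: d_min = (z_{α} + z_β)·√(2/n).
z-sum = 1.645 + 0.842 = 2.487.
d_min = 2.487 × √(2/80) = 2.487 × 0.1581 = 0.393.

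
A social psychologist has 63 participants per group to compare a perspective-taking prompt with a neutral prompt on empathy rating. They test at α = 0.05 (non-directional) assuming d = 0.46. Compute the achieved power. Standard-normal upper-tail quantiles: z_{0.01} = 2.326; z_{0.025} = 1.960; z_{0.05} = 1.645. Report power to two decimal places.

power ≈ 0.73

For two equal groups, power = Φ(d·√(n/2) − z_{α/2}).
d·√(n/2) = 0.46 × √(63/2) = 0.46 × 5.612 = 2.582.
z_β = 2.582 − 1.960 = 0.622.
Power = Φ(0.622) = 0.733.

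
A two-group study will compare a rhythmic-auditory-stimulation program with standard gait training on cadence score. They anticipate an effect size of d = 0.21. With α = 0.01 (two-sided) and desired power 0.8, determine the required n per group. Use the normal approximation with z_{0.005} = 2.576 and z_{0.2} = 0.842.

For two independent groups with equal n: n = 2·((z_{α/2} + z_β) / d)².
z_{α/2} + z_β = 2.576 + 0.842 = 3.418.
n = 2 × (3.418 / 0.21)² = 2 × 16.276² = 2 × 264.91 = 529.8.
Round up to the next whole participant.

n = 530 per group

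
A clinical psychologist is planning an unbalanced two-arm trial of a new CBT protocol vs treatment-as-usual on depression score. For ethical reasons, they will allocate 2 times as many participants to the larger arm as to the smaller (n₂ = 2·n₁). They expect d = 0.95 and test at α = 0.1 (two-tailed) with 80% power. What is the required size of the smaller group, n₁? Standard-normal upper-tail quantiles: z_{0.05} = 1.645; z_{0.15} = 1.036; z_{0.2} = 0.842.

n₁ = 11

With allocation ratio k = n₂/n₁ = 2, Var(x̄₁−x̄₂) = σ²(1/n₁ + 1/(k·n₁)) = σ²·(k+1)/(k·n₁).
So n₁ = (1 + 1/k)·((z_{α/2} + z_β)/d)² = 1.500 × (2.487/0.95)².
n₁ = 1.500 × 6.85 = 10.3.
Round up: n₁ = 11, giving n₂ = 2 × 11 = 22.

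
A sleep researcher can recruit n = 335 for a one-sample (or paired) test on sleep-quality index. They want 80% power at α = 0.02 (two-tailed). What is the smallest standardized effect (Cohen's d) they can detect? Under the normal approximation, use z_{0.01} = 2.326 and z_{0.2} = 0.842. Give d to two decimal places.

For a single sample (or paired design) of n = 335: d_min = (z_{α/2} + z_β)/√n.
z-sum = 2.326 + 0.842 = 3.168.
d_min = 3.168 / √335 = 3.168 / 18.303 = 0.173.

d_min ≈ 0.17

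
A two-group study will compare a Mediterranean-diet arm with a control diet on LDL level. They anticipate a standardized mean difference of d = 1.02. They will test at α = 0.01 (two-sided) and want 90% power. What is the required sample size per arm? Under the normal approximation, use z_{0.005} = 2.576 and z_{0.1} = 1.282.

For two independent groups with equal n: n = 2·((z_{α/2} + z_β) / d)².
z_{α/2} + z_β = 2.576 + 1.282 = 3.858.
n = 2 × (3.858 / 1.02)² = 2 × 3.782² = 2 × 14.31 = 28.6.
Round up to the next whole participant.

n = 29 per group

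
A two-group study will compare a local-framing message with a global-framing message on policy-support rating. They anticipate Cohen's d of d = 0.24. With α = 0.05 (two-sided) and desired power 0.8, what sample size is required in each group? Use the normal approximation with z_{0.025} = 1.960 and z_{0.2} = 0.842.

For two independent groups with equal n: n = 2·((z_{α/2} + z_β) / d)².
z_{α/2} + z_β = 1.960 + 0.842 = 2.802.
n = 2 × (2.802 / 0.24)² = 2 × 11.675² = 2 × 136.31 = 272.6.
Round up to the next whole participant.

n = 273 per group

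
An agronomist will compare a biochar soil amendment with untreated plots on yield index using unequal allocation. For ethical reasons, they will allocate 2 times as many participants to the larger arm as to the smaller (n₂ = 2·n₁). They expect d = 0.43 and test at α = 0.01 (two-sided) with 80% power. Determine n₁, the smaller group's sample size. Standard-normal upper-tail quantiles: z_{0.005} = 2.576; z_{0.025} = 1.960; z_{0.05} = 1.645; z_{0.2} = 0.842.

n₁ = 95

With allocation ratio k = n₂/n₁ = 2, Var(x̄₁−x̄₂) = σ²(1/n₁ + 1/(k·n₁)) = σ²·(k+1)/(k·n₁).
So n₁ = (1 + 1/k)·((z_{α/2} + z_β)/d)² = 1.500 × (3.418/0.43)².
n₁ = 1.500 × 63.18 = 94.8.
Round up: n₁ = 95, giving n₂ = 2 × 95 = 190.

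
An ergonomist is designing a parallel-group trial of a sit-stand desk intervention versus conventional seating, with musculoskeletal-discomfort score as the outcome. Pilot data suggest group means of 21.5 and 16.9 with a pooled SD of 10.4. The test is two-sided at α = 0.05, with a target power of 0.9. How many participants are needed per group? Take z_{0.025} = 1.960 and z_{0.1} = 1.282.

n = 108 per group

Cohen's d = |M₁ − M₂| / SD_pooled = |21.5 − 16.9| / 10.4 = 4.6 / 10.4 = 0.442.
For two independent groups with equal n: n = 2·((z_{α/2} + z_β) / d)².
z_{α/2} + z_β = 1.960 + 1.282 = 3.242.
n = 2 × (3.242 / 0.442)² = 2 × 7.335² = 2 × 53.80 = 107.6.
Round up to the next whole participant.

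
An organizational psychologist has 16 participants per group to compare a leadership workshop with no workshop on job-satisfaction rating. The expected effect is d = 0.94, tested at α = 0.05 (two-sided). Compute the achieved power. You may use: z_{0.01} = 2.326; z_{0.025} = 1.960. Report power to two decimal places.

power ≈ 0.76

For two equal groups, power = Φ(d·√(n/2) − z_{α/2}).
d·√(n/2) = 0.94 × √(16/2) = 0.94 × 2.828 = 2.659.
z_β = 2.659 − 1.960 = 0.699.
Power = Φ(0.699) = 0.758.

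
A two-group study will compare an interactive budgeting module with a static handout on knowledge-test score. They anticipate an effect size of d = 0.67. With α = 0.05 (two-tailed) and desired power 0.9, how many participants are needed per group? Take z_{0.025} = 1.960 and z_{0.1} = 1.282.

For two independent groups with equal n: n = 2·((z_{α/2} + z_β) / d)².
z_{α/2} + z_β = 1.960 + 1.282 = 3.242.
n = 2 × (3.242 / 0.67)² = 2 × 4.839² = 2 × 23.41 = 46.8.
Round up to the next whole participant.

n = 47 per group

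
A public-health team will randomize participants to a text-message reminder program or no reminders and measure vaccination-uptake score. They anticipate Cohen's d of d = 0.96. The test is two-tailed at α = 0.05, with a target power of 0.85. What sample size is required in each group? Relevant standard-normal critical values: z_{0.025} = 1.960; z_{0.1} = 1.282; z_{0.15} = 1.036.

n = 20 per group

For two independent groups with equal n: n = 2·((z_{α/2} + z_β) / d)².
z_{α/2} + z_β = 1.960 + 1.036 = 2.996.
n = 2 × (2.996 / 0.96)² = 2 × 3.121² = 2 × 9.74 = 19.5.
Round up to the next whole participant.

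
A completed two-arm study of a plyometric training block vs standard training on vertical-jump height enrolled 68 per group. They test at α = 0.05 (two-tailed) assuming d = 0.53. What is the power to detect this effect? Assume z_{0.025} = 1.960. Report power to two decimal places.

power ≈ 0.87

For two equal groups, power = Φ(d·√(n/2) − z_{α/2}).
d·√(n/2) = 0.53 × √(68/2) = 0.53 × 5.831 = 3.090.
z_β = 3.090 − 1.960 = 1.130.
Power = Φ(1.130) = 0.871.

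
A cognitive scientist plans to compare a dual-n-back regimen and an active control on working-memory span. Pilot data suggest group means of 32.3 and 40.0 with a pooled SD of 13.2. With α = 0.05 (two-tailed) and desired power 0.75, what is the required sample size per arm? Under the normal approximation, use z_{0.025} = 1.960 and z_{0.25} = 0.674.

n = 41 per group

Cohen's d = |M₁ − M₂| / SD_pooled = |32.3 − 40.0| / 13.2 = 7.7 / 13.2 = 0.583.
For two independent groups with equal n: n = 2·((z_{α/2} + z_β) / d)².
z_{α/2} + z_β = 1.960 + 0.674 = 2.634.
n = 2 × (2.634 / 0.583)² = 2 × 4.518² = 2 × 20.41 = 40.8.
Round up to the next whole participant.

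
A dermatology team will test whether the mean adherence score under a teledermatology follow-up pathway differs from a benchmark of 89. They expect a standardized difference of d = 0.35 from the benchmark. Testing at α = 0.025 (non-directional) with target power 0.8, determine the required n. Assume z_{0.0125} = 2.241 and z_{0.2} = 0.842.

For a one-sample test: n = ((z_{α/2} + z_β) / d)².
z_{α/2} + z_β = 2.241 + 0.842 = 3.083.
n = (3.083 / 0.35)² = 8.809² = 77.59.
Round up.

n = 78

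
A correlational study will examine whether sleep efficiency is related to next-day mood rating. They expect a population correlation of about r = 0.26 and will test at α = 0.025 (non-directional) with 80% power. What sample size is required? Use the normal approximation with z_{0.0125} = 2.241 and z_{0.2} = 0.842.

Fisher's z: C = ½·ln((1+r)/(1−r)) = ½·ln(1.7027) = 0.2661.
n = ((z_{α/2} + z_β)/C)² + 3.
(2.241 + 0.842) / 0.2661 = 3.083 / 0.2661 = 11.586.
n = 11.586² + 3 = 134.23 + 3 = 137.2.
Round up.

n = 138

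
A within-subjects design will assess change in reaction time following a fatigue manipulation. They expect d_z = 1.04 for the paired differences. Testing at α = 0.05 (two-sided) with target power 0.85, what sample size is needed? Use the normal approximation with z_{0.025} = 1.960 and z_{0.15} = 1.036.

n = 9 pairs

For a paired (one-sample on differences) test: n = ((z_{α/2} + z_β) / d)².
z_{α/2} + z_β = 1.960 + 1.036 = 2.996.
n = (2.996 / 1.04)² = 2.881² = 8.30.
Round up.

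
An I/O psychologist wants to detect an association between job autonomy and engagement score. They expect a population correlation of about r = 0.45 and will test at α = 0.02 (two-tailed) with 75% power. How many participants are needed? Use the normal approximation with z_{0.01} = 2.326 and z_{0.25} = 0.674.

Fisher's z: C = ½·ln((1+r)/(1−r)) = ½·ln(2.6364) = 0.4847.
n = ((z_{α/2} + z_β)/C)² + 3.
(2.326 + 0.674) / 0.4847 = 3.000 / 0.4847 = 6.189.
n = 6.189² + 3 = 38.31 + 3 = 41.3.
Round up.

n = 42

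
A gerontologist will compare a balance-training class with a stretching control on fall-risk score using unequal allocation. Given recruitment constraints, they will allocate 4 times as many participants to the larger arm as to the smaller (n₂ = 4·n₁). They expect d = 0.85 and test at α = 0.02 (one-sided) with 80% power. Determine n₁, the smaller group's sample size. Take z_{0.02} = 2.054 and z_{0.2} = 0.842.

With allocation ratio k = n₂/n₁ = 4, Var(x̄₁−x̄₂) = σ²(1/n₁ + 1/(k·n₁)) = σ²·(k+1)/(k·n₁).
So n₁ = (1 + 1/k)·((z_{α} + z_β)/d)² = 1.250 × (2.896/0.85)².
n₁ = 1.250 × 11.61 = 14.5.
Round up: n₁ = 15, giving n₂ = 4 × 15 = 60.

n₁ = 15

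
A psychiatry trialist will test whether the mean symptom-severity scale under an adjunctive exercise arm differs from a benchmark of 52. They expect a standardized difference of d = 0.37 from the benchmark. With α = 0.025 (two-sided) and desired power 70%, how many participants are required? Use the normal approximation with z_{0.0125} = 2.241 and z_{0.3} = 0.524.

For a one-sample test: n = ((z_{α/2} + z_β) / d)².
z_{α/2} + z_β = 2.241 + 0.524 = 2.765.
n = (2.765 / 0.37)² = 7.473² = 55.85.
Round up.

n = 56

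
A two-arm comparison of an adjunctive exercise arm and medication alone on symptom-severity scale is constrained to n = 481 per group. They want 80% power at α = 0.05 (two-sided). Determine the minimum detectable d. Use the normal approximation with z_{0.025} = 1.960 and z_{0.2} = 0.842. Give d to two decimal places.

For two independent groups of n = 481 each: d_min = (z_{α/2} + z_β)·√(2/n).
z-sum = 1.960 + 0.842 = 2.802.
d_min = 2.802 × √(2/481) = 2.802 × 0.0645 = 0.181.

d_min ≈ 0.18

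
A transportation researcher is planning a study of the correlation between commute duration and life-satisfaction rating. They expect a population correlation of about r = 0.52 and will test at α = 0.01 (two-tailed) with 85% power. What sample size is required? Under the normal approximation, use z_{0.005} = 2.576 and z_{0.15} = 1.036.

n = 43

Fisher's z: C = ½·ln((1+r)/(1−r)) = ½·ln(3.1667) = 0.5763.
n = ((z_{α/2} + z_β)/C)² + 3.
(2.576 + 1.036) / 0.5763 = 3.612 / 0.5763 = 6.268.
n = 6.268² + 3 = 39.28 + 3 = 42.3.
Round up.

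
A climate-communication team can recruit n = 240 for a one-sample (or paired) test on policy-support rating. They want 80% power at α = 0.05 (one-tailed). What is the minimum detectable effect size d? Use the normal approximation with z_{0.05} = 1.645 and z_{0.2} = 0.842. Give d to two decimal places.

d_min ≈ 0.16

For a single sample (or paired design) of n = 240: d_min = (z_{α} + z_β)/√n.
z-sum = 1.645 + 0.842 = 2.487.
d_min = 2.487 / √240 = 2.487 / 15.492 = 0.161.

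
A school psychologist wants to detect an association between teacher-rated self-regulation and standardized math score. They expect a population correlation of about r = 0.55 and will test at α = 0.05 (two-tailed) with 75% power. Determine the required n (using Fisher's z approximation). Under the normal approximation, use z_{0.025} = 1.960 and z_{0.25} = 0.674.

n = 22

Fisher's z: C = ½·ln((1+r)/(1−r)) = ½·ln(3.4444) = 0.6184.
n = ((z_{α/2} + z_β)/C)² + 3.
(1.960 + 0.674) / 0.6184 = 2.634 / 0.6184 = 4.259.
n = 4.259² + 3 = 18.14 + 3 = 21.1.
Round up.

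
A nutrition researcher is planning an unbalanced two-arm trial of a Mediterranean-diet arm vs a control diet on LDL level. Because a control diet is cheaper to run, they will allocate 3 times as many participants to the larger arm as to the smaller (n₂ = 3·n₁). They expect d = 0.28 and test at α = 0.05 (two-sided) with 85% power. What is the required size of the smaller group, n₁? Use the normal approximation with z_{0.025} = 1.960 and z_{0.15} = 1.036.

n₁ = 153

With allocation ratio k = n₂/n₁ = 3, Var(x̄₁−x̄₂) = σ²(1/n₁ + 1/(k·n₁)) = σ²·(k+1)/(k·n₁).
So n₁ = (1 + 1/k)·((z_{α/2} + z_β)/d)² = 1.333 × (2.996/0.28)².
n₁ = 1.333 × 114.49 = 152.7.
Round up: n₁ = 153, giving n₂ = 3 × 153 = 459.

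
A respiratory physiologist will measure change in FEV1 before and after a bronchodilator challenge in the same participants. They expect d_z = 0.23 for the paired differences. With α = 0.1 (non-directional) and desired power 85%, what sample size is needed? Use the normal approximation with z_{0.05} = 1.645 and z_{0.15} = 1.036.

n = 136 pairs

For a paired (one-sample on differences) test: n = ((z_{α/2} + z_β) / d)².
z_{α/2} + z_β = 1.645 + 1.036 = 2.681.
n = (2.681 / 0.23)² = 11.657² = 135.87.
Round up.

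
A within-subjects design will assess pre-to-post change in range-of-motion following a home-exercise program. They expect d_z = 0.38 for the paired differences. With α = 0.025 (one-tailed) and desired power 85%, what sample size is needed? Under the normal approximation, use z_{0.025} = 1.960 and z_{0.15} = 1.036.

For a paired (one-sample on differences) test: n = ((z_{α} + z_β) / d)².
z_{α} + z_β = 1.960 + 1.036 = 2.996.
n = (2.996 / 0.38)² = 7.884² = 62.16.
Round up.

n = 63 pairs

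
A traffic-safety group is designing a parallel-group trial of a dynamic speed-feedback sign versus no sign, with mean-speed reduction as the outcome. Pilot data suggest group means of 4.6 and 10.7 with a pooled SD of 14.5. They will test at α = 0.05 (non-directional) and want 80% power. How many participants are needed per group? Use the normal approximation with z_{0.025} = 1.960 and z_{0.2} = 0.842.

n = 89 per group

Cohen's d = |M₁ − M₂| / SD_pooled = |4.6 − 10.7| / 14.5 = 6.1 / 14.5 = 0.421.
For two independent groups with equal n: n = 2·((z_{α/2} + z_β) / d)².
z_{α/2} + z_β = 1.960 + 0.842 = 2.802.
n = 2 × (2.802 / 0.421)² = 2 × 6.656² = 2 × 44.30 = 88.6.
Round up to the next whole participant.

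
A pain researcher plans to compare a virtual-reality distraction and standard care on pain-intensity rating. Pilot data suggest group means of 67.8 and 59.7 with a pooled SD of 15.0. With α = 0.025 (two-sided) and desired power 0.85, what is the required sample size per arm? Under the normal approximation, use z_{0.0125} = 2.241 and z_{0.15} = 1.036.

n = 74 per group

Cohen's d = |M₁ − M₂| / SD_pooled = |67.8 − 59.7| / 15.0 = 8.1 / 15.0 = 0.540.
For two independent groups with equal n: n = 2·((z_{α/2} + z_β) / d)².
z_{α/2} + z_β = 2.241 + 1.036 = 3.277.
n = 2 × (3.277 / 0.540)² = 2 × 6.069² = 2 × 36.83 = 73.7.
Round up to the next whole participant.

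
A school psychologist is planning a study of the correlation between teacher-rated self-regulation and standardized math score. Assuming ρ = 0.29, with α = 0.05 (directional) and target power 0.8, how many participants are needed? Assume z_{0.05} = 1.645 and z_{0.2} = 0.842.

n = 73

Fisher's z: C = ½·ln((1+r)/(1−r)) = ½·ln(1.8169) = 0.2986.
n = ((z_{α} + z_β)/C)² + 3.
(1.645 + 0.842) / 0.2986 = 2.487 / 0.2986 = 8.329.
n = 8.329² + 3 = 69.37 + 3 = 72.4.
Round up.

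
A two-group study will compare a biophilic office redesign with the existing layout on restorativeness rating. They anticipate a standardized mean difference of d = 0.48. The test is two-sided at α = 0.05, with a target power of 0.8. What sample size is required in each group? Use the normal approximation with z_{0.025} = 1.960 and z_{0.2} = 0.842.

n = 69 per group

For two independent groups with equal n: n = 2·((z_{α/2} + z_β) / d)².
z_{α/2} + z_β = 1.960 + 0.842 = 2.802.
n = 2 × (2.802 / 0.48)² = 2 × 5.838² = 2 × 34.08 = 68.2.
Round up to the next whole participant.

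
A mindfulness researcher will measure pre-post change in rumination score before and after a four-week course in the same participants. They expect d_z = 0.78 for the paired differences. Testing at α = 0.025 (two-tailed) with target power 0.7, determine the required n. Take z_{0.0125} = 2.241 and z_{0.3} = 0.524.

n = 13 pairs

For a paired (one-sample on differences) test: n = ((z_{α/2} + z_β) / d)².
z_{α/2} + z_β = 2.241 + 0.524 = 2.765.
n = (2.765 / 0.78)² = 3.545² = 12.57.
Round up.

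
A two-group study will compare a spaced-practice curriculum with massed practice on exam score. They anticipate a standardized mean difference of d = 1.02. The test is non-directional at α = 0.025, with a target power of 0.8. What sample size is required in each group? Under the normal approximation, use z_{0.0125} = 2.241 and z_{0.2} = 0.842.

n = 19 per group

For two independent groups with equal n: n = 2·((z_{α/2} + z_β) / d)².
z_{α/2} + z_β = 2.241 + 0.842 = 3.083.
n = 2 × (3.083 / 1.02)² = 2 × 3.023² = 2 × 9.14 = 18.3.
Round up to the next whole participant.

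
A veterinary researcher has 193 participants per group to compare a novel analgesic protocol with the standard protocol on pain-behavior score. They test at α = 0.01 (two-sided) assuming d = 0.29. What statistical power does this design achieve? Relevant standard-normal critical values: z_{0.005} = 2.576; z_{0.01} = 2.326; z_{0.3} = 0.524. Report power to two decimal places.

power ≈ 0.61

For two equal groups, power = Φ(d·√(n/2) − z_{α/2}).
d·√(n/2) = 0.29 × √(193/2) = 0.29 × 9.823 = 2.849.
z_β = 2.849 − 2.576 = 0.273.
Power = Φ(0.273) = 0.607.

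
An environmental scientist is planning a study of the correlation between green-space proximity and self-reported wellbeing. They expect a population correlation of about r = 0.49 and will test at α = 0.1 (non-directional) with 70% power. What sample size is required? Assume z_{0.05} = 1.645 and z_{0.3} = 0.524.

n = 20

Fisher's z: C = ½·ln((1+r)/(1−r)) = ½·ln(2.9216) = 0.5361.
n = ((z_{α/2} + z_β)/C)² + 3.
(1.645 + 0.524) / 0.5361 = 2.169 / 0.5361 = 4.046.
n = 4.046² + 3 = 16.37 + 3 = 19.4.
Round up.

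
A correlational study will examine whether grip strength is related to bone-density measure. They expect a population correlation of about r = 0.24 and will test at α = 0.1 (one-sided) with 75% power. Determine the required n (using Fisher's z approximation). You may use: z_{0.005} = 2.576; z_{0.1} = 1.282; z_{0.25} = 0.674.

Fisher's z: C = ½·ln((1+r)/(1−r)) = ½·ln(1.6316) = 0.2448.
n = ((z_{α} + z_β)/C)² + 3.
(1.282 + 0.674) / 0.2448 = 1.956 / 0.2448 = 7.990.
n = 7.990² + 3 = 63.84 + 3 = 66.8.
Round up.

n = 67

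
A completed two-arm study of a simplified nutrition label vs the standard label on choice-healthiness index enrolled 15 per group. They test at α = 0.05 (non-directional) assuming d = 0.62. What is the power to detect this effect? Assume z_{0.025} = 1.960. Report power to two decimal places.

power ≈ 0.40

For two equal groups, power = Φ(d·√(n/2) − z_{α/2}).
d·√(n/2) = 0.62 × √(15/2) = 0.62 × 2.739 = 1.698.
z_β = 1.698 − 1.960 = -0.262.
Power = Φ(-0.262) = 0.397.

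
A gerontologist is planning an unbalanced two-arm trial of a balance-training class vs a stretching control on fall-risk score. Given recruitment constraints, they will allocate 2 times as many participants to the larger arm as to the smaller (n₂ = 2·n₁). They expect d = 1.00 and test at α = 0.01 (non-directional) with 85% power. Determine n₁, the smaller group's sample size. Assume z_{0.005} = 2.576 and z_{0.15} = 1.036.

n₁ = 20

With allocation ratio k = n₂/n₁ = 2, Var(x̄₁−x̄₂) = σ²(1/n₁ + 1/(k·n₁)) = σ²·(k+1)/(k·n₁).
So n₁ = (1 + 1/k)·((z_{α/2} + z_β)/d)² = 1.500 × (3.612/1.00)².
n₁ = 1.500 × 13.05 = 19.6.
Round up: n₁ = 20, giving n₂ = 2 × 20 = 40.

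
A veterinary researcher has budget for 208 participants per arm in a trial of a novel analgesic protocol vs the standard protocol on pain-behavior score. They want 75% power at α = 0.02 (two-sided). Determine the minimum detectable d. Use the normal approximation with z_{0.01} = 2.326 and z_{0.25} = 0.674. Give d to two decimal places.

For two independent groups of n = 208 each: d_min = (z_{α/2} + z_β)·√(2/n).
z-sum = 2.326 + 0.674 = 3.000.
d_min = 3.000 × √(2/208) = 3.000 × 0.0981 = 0.294.

d_min ≈ 0.29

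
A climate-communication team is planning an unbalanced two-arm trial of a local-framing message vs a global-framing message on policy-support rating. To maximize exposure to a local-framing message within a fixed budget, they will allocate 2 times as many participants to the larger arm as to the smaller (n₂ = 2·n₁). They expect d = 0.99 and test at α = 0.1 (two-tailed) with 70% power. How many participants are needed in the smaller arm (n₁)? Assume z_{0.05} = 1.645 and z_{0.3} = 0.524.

With allocation ratio k = n₂/n₁ = 2, Var(x̄₁−x̄₂) = σ²(1/n₁ + 1/(k·n₁)) = σ²·(k+1)/(k·n₁).
So n₁ = (1 + 1/k)·((z_{α/2} + z_β)/d)² = 1.500 × (2.169/0.99)².
n₁ = 1.500 × 4.80 = 7.2.
Round up: n₁ = 8, giving n₂ = 2 × 8 = 16.

n₁ = 8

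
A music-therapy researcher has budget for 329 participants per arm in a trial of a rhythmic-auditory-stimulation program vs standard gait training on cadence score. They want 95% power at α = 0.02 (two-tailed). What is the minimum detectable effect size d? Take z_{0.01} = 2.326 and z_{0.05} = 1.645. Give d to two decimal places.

For two independent groups of n = 329 each: d_min = (z_{α/2} + z_β)·√(2/n).
z-sum = 2.326 + 1.645 = 3.971.
d_min = 3.971 × √(2/329) = 3.971 × 0.0780 = 0.310.

d_min ≈ 0.31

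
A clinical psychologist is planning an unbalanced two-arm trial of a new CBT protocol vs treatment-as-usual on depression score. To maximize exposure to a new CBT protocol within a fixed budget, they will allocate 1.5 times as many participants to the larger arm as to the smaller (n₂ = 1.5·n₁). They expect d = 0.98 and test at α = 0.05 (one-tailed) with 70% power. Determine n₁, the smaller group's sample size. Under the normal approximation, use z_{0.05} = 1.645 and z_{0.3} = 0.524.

With allocation ratio k = n₂/n₁ = 1.5, Var(x̄₁−x̄₂) = σ²(1/n₁ + 1/(k·n₁)) = σ²·(k+1)/(k·n₁).
So n₁ = (1 + 1/k)·((z_{α} + z_β)/d)² = 1.667 × (2.169/0.98)².
n₁ = 1.667 × 4.90 = 8.2.
Round up: n₁ = 9, giving n₂ = ⌈1.5 × 9⌉ = ⌈13.5⌉ = 14.

n₁ = 9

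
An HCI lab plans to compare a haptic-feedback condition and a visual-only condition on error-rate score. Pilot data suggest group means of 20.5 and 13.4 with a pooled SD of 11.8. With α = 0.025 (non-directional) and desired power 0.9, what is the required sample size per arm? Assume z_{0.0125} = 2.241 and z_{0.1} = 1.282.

n = 69 per group

Cohen's d = |M₁ − M₂| / SD_pooled = |20.5 − 13.4| / 11.8 = 7.1 / 11.8 = 0.602.
For two independent groups with equal n: n = 2·((z_{α/2} + z_β) / d)².
z_{α/2} + z_β = 2.241 + 1.282 = 3.523.
n = 2 × (3.523 / 0.602)² = 2 × 5.852² = 2 × 34.25 = 68.5.
Round up to the next whole participant.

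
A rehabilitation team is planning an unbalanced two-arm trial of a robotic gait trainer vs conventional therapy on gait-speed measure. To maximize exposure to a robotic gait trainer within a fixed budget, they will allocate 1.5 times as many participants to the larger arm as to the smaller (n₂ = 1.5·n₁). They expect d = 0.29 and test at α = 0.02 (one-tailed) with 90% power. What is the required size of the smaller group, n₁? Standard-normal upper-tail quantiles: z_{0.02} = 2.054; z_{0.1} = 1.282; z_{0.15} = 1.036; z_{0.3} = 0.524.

With allocation ratio k = n₂/n₁ = 1.5, Var(x̄₁−x̄₂) = σ²(1/n₁ + 1/(k·n₁)) = σ²·(k+1)/(k·n₁).
So n₁ = (1 + 1/k)·((z_{α} + z_β)/d)² = 1.667 × (3.336/0.29)².
n₁ = 1.667 × 132.33 = 220.5.
Round up: n₁ = 221, giving n₂ = ⌈1.5 × 221⌉ = ⌈331.5⌉ = 332.

n₁ = 221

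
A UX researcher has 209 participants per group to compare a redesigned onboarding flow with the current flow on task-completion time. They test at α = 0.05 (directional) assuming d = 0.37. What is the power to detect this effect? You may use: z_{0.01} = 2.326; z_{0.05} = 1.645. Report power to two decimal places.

power ≈ 0.98

For two equal groups, power = Φ(d·√(n/2) − z_{α}).
d·√(n/2) = 0.37 × √(209/2) = 0.37 × 10.223 = 3.782.
z_β = 3.782 − 1.645 = 2.137.
Power = Φ(2.137) = 0.984.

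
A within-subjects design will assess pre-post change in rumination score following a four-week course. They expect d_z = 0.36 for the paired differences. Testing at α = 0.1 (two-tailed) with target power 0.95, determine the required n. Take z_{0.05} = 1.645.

n = 84 pairs

For a paired (one-sample on differences) test: n = ((z_{α/2} + z_β) / d)².
z_{α/2} + z_β = 1.645 + 1.645 = 3.290.
n = (3.290 / 0.36)² = 9.139² = 83.52.
Round up.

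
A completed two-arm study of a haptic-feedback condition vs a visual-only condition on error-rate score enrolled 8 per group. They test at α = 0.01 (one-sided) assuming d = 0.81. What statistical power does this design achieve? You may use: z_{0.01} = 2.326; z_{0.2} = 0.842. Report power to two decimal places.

power ≈ 0.24

For two equal groups, power = Φ(d·√(n/2) − z_{α}).
d·√(n/2) = 0.81 × √(8/2) = 0.81 × 2.000 = 1.620.
z_β = 1.620 − 2.326 = -0.706.
Power = Φ(-0.706) = 0.240.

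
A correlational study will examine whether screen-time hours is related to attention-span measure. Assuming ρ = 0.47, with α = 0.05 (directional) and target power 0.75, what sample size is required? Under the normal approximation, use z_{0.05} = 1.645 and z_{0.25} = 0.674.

Fisher's z: C = ½·ln((1+r)/(1−r)) = ½·ln(2.7736) = 0.5101.
n = ((z_{α} + z_β)/C)² + 3.
(1.645 + 0.674) / 0.5101 = 2.319 / 0.5101 = 4.546.
n = 4.546² + 3 = 20.67 + 3 = 23.7.
Round up.

n = 24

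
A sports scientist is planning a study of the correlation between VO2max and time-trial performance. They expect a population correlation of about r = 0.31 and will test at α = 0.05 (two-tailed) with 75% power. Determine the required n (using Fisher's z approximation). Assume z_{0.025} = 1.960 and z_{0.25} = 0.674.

Fisher's z: C = ½·ln((1+r)/(1−r)) = ½·ln(1.8986) = 0.3205.
n = ((z_{α/2} + z_β)/C)² + 3.
(1.960 + 0.674) / 0.3205 = 2.634 / 0.3205 = 8.218.
n = 8.218² + 3 = 67.54 + 3 = 70.5.
Round up.

n = 71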